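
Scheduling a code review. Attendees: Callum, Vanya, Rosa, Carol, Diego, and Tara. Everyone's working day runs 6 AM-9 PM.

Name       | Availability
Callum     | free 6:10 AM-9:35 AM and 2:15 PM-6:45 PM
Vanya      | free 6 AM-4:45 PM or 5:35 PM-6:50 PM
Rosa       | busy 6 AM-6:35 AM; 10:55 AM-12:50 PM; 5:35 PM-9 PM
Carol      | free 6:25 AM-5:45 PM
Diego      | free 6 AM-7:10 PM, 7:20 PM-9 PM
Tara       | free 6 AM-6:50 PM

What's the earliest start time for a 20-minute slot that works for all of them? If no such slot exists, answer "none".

06:35

Callum free: 06:10-09:35, 14:15-18:45.
Vanya free: 06:00-16:45, 17:35-18:50.
Rosa free: 06:35-10:55, 12:50-17:35 (invert busy blocks within the working day).
Carol free: 06:25-17:45.
Diego free: 06:00-19:10, 19:20-21:00.
Tara free: 06:00-18:50.
Callum ∩ Vanya: 06:10-09:35, 14:15-16:45, 17:35-18:45.
Callum ∩ Vanya ∩ Rosa: 06:35-09:35, 14:15-16:45.
Callum ∩ Vanya ∩ Rosa ∩ Carol: 06:35-09:35, 14:15-16:45.
Callum ∩ Vanya ∩ Rosa ∩ Carol ∩ Diego: 06:35-09:35, 14:15-16:45.
Callum ∩ Vanya ∩ Rosa ∩ Carol ∩ Diego ∩ Tara: 06:35-09:35, 14:15-16:45.
The first common window of at least 20 minutes is 06:35-09:35, so the earliest start is 06:35.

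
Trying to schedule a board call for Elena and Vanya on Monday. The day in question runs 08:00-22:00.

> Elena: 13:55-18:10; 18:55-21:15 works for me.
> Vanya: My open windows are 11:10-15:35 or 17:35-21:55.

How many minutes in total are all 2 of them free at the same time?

Elena ∩ Vanya: 13:55-15:35, 17:35-18:10, 18:55-21:15.
So the common availability across everyone is 13:55-15:35, 17:35-18:10, 18:55-21:15.
Summing the common windows: 100 + 35 + 140 = 275 minutes.

275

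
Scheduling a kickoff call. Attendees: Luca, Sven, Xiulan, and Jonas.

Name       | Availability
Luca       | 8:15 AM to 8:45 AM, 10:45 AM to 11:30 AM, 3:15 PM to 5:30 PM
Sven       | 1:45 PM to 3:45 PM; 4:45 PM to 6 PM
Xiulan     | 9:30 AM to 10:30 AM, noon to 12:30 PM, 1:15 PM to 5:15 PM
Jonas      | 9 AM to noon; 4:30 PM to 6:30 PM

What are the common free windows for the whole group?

16:45-17:15

Luca ∩ Sven: 15:15-15:45, 16:45-17:30.
Luca ∩ Sven ∩ Xiulan: 15:15-15:45, 16:45-17:15.
Luca ∩ Sven ∩ Xiulan ∩ Jonas: 16:45-17:15.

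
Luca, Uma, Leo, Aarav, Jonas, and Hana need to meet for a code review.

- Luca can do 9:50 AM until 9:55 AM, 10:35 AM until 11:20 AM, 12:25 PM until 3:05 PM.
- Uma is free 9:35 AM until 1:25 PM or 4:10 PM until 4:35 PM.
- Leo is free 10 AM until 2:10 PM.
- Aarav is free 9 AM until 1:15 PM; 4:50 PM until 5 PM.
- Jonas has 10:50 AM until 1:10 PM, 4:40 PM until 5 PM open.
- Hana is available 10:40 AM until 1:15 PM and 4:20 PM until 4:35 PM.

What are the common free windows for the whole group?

Luca ∩ Uma: 09:50-09:55, 10:35-11:20, 12:25-13:25.
Luca ∩ Uma ∩ Leo: 10:35-11:20, 12:25-13:25.
Luca ∩ Uma ∩ Leo ∩ Aarav: 10:35-11:20, 12:25-13:15.
Luca ∩ Uma ∩ Leo ∩ Aarav ∩ Jonas: 10:50-11:20, 12:25-13:10.
Luca ∩ Uma ∩ Leo ∩ Aarav ∩ Jonas ∩ Hana: 10:50-11:20, 12:25-13:10.
Those are the intersection windows.

10:50-11:20, 12:25-13:10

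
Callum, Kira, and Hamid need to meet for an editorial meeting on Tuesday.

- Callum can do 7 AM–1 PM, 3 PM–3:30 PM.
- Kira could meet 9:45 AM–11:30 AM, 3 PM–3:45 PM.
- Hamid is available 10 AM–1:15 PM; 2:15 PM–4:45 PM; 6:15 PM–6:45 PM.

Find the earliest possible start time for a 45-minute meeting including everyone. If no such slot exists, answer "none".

Callum ∩ Kira: 09:45-11:30, 15:00-15:30.
Callum ∩ Kira ∩ Hamid: 10:00-11:30, 15:00-15:30.
The first common window of at least 45 minutes is 10:00-11:30, so the earliest start is 10:00.

10:00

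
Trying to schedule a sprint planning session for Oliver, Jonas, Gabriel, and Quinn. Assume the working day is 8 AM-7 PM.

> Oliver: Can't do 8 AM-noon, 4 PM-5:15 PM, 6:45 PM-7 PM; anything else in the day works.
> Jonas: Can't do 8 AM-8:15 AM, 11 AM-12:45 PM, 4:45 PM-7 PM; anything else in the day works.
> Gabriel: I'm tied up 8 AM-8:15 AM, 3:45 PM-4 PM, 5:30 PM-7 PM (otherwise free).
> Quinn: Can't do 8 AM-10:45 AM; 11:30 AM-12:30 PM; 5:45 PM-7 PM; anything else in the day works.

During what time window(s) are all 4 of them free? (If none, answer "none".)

Oliver free: 12:00-16:00, 17:15-18:45 (invert busy blocks within the working day).
Jonas free: 08:15-11:00, 12:45-16:45 (invert busy blocks within the working day).
Gabriel free: 08:15-15:45, 16:00-17:30 (invert busy blocks within the working day).
Quinn free: 10:45-11:30, 12:30-17:45 (invert busy blocks within the working day).
Oliver ∩ Jonas: 12:45-16:00.
Oliver ∩ Jonas ∩ Gabriel: 12:45-15:45.
Oliver ∩ Jonas ∩ Gabriel ∩ Quinn: 12:45-15:45.
Those are the intersection windows.

12:45-15:45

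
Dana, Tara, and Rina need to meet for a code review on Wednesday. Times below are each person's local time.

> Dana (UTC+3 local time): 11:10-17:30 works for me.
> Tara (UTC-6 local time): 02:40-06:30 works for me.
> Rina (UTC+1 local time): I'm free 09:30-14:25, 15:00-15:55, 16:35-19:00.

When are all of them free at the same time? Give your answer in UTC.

08:40-12:30

Dana in UTC: 08:10-14:30 (subtract 3h to convert from UTC+3).
Tara in UTC: 08:40-12:30 (add 6h to convert from UTC-6).
Rina in UTC: 08:30-13:25, 14:00-14:55, 15:35-18:00 (subtract 1h to convert from UTC+1).
Dana ∩ Tara: 08:40-12:30.
Dana ∩ Tara ∩ Rina: 08:40-12:30.
So the common availability across everyone is 08:40-12:30.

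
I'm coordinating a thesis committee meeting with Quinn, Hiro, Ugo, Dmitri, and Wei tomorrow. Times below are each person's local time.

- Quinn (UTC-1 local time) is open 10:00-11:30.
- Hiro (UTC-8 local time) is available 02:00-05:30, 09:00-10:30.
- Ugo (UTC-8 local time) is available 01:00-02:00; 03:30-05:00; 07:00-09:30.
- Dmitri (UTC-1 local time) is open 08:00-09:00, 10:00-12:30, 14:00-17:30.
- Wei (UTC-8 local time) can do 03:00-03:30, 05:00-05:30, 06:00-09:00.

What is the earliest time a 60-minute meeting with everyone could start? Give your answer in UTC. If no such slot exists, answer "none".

Quinn in UTC: 11:00-12:30 (add 1h to convert from UTC-1).
Hiro in UTC: 10:00-13:30, 17:00-18:30 (add 8h to convert from UTC-8).
Ugo in UTC: 09:00-10:00, 11:30-13:00, 15:00-17:30 (add 8h to convert from UTC-8).
Dmitri in UTC: 09:00-10:00, 11:00-13:30, 15:00-18:30 (add 1h to convert from UTC-1).
Wei in UTC: 11:00-11:30, 13:00-13:30, 14:00-17:00 (add 8h to convert from UTC-8).
Quinn ∩ Hiro: 11:00-12:30.
Quinn ∩ Hiro ∩ Ugo: 11:30-12:30.
Quinn ∩ Hiro ∩ Ugo ∩ Dmitri: 11:30-12:30.
Quinn ∩ Hiro ∩ Ugo ∩ Dmitri ∩ Wei: ∅.
There is no time when everyone is free.
No common window is at least 60 minutes long.

none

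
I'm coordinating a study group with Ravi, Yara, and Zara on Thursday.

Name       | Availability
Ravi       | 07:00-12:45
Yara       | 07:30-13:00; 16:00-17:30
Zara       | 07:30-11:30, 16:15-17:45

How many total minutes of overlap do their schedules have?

Ravi ∩ Yara: 07:30-12:45.
Ravi ∩ Yara ∩ Zara: 07:30-11:30.
That's a single block of 240 minutes.

240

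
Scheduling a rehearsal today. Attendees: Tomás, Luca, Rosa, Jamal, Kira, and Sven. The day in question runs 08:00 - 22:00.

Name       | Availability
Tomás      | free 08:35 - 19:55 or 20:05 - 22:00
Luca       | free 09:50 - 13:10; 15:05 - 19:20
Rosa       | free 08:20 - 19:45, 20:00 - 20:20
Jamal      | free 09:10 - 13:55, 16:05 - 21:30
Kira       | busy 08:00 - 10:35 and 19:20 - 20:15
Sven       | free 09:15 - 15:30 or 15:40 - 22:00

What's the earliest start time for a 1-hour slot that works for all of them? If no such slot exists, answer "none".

Tomás free: 08:35-19:55, 20:05-22:00.
Luca free: 09:50-13:10, 15:05-19:20.
Rosa free: 08:20-19:45, 20:00-20:20.
Jamal free: 09:10-13:55, 16:05-21:30.
Kira free: 10:35-19:20, 20:15-22:00 (invert busy blocks within the working day).
Sven free: 09:15-15:30, 15:40-22:00.
Tomás ∩ Luca: 09:50-13:10, 15:05-19:20.
Tomás ∩ Luca ∩ Rosa: 09:50-13:10, 15:05-19:20.
Tomás ∩ Luca ∩ Rosa ∩ Jamal: 09:50-13:10, 16:05-19:20.
Tomás ∩ Luca ∩ Rosa ∩ Jamal ∩ Kira: 10:35-13:10, 16:05-19:20.
Tomás ∩ Luca ∩ Rosa ∩ Jamal ∩ Kira ∩ Sven: 10:35-13:10, 16:05-19:20.
So the common availability across everyone is 10:35-13:10, 16:05-19:20.
The first common window of at least 60 minutes is 10:35-13:10, so the earliest start is 10:35.

10:35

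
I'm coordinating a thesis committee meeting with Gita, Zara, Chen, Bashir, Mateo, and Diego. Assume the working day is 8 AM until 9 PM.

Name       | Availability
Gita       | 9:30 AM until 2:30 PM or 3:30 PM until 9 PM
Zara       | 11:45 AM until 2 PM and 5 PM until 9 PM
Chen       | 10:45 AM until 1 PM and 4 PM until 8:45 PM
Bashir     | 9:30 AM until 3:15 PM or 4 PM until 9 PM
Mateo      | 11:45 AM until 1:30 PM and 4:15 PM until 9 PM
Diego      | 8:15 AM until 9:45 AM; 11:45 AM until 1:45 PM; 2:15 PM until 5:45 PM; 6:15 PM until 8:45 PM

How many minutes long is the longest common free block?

Gita ∩ Zara: 11:45-14:00, 17:00-21:00.
Gita ∩ Zara ∩ Chen: 11:45-13:00, 17:00-20:45.
Gita ∩ Zara ∩ Chen ∩ Bashir: 11:45-13:00, 17:00-20:45.
Gita ∩ Zara ∩ Chen ∩ Bashir ∩ Mateo: 11:45-13:00, 17:00-20:45.
Gita ∩ Zara ∩ Chen ∩ Bashir ∩ Mateo ∩ Diego: 11:45-13:00, 17:00-17:45, 18:15-20:45.
The longest is 18:15-20:45 at 150 minutes.

150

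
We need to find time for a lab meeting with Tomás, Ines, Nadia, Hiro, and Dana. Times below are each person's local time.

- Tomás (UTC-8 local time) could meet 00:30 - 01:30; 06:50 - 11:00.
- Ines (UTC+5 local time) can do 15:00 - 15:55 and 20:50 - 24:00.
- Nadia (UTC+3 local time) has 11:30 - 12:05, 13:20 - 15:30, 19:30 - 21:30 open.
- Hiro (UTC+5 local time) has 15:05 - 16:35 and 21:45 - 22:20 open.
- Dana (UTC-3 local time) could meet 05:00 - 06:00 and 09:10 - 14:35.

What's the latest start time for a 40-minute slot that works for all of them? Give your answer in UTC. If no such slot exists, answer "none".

none

Tomás in UTC: 08:30-09:30, 14:50-19:00 (add 8h to convert from UTC-8).
Ines in UTC: 10:00-10:55, 15:50-19:00 (subtract 5h to convert from UTC+5).
Nadia in UTC: 08:30-09:05, 10:20-12:30, 16:30-18:30 (subtract 3h to convert from UTC+3).
Hiro in UTC: 10:05-11:35, 16:45-17:20 (subtract 5h to convert from UTC+5).
Dana in UTC: 08:00-09:00, 12:10-17:35 (add 3h to convert from UTC-3).
Tomás ∩ Ines: 15:50-19:00.
Tomás ∩ Ines ∩ Nadia: 16:30-18:30.
Tomás ∩ Ines ∩ Nadia ∩ Hiro: 16:45-17:20.
Tomás ∩ Ines ∩ Nadia ∩ Hiro ∩ Dana: 16:45-17:20.
No common window is at least 40 minutes long.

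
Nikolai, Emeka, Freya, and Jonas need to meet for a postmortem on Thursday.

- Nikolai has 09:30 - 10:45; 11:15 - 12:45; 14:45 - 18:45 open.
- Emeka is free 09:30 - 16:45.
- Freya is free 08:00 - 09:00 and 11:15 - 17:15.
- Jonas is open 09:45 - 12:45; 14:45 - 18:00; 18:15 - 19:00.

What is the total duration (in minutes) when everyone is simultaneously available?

210

Nikolai ∩ Emeka: 09:30-10:45, 11:15-12:45, 14:45-16:45.
Nikolai ∩ Emeka ∩ Freya: 11:15-12:45, 14:45-16:45.
Nikolai ∩ Emeka ∩ Freya ∩ Jonas: 11:15-12:45, 14:45-16:45.
Summing the common windows: 90 + 120 = 210 minutes.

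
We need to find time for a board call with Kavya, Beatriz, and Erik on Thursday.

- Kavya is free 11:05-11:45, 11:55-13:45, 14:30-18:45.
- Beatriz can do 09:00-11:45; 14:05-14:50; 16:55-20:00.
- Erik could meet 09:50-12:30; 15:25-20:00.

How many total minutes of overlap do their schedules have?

150

Kavya ∩ Beatriz: 11:05-11:45, 14:30-14:50, 16:55-18:45.
Kavya ∩ Beatriz ∩ Erik: 11:05-11:45, 16:55-18:45.
Those are the intersection windows.
Summing the common windows: 40 + 110 = 150 minutes.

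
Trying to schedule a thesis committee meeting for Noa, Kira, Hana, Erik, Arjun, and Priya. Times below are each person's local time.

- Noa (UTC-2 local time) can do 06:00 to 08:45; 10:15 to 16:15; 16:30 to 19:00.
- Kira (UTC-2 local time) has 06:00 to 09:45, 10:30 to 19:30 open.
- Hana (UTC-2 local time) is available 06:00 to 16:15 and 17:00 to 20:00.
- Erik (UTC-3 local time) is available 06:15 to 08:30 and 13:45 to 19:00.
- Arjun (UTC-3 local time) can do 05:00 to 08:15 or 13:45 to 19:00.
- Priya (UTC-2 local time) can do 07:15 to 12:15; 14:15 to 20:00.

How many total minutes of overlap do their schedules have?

300

Noa in UTC: 08:00-10:45, 12:15-18:15, 18:30-21:00 (add 2h to convert from UTC-2).
Kira in UTC: 08:00-11:45, 12:30-21:30 (add 2h to convert from UTC-2).
Hana in UTC: 08:00-18:15, 19:00-22:00 (add 2h to convert from UTC-2).
Erik in UTC: 09:15-11:30, 16:45-22:00 (add 3h to convert from UTC-3).
Arjun in UTC: 08:00-11:15, 16:45-22:00 (add 3h to convert from UTC-3).
Priya in UTC: 09:15-14:15, 16:15-22:00 (add 2h to convert from UTC-2).
Noa ∩ Kira: 08:00-10:45, 12:30-18:15, 18:30-21:00.
Noa ∩ Kira ∩ Hana: 08:00-10:45, 12:30-18:15, 19:00-21:00.
Noa ∩ Kira ∩ Hana ∩ Erik: 09:15-10:45, 16:45-18:15, 19:00-21:00.
Noa ∩ Kira ∩ Hana ∩ Erik ∩ Arjun: 09:15-10:45, 16:45-18:15, 19:00-21:00.
Noa ∩ Kira ∩ Hana ∩ Erik ∩ Arjun ∩ Priya: 09:15-10:45, 16:45-18:15, 19:00-21:00.
So the common availability across everyone is 09:15-10:45, 16:45-18:15, 19:00-21:00.
Summing the common windows: 90 + 90 + 120 = 300 minutes.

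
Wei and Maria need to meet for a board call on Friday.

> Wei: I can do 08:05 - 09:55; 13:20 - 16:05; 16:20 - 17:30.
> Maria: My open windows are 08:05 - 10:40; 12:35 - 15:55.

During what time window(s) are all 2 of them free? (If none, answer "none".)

08:05-09:55, 13:20-15:55

Wei ∩ Maria: 08:05-09:55, 13:20-15:55.
So the common availability across everyone is 08:05-09:55, 13:20-15:55.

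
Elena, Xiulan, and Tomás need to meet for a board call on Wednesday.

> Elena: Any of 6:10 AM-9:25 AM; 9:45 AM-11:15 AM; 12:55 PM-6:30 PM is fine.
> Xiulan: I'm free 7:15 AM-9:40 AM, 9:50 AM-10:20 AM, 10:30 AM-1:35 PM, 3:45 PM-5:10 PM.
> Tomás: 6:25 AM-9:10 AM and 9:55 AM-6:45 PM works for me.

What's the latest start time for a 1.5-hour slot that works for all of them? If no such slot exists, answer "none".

Elena ∩ Xiulan: 07:15-09:25, 09:50-10:20, 10:30-11:15, 12:55-13:35, 15:45-17:10.
Elena ∩ Xiulan ∩ Tomás: 07:15-09:10, 09:55-10:20, 10:30-11:15, 12:55-13:35, 15:45-17:10.
The last common window of at least 90 minutes is 07:15-09:10; a 90-minute meeting can start as late as 07:40 and still end by 09:10.

07:40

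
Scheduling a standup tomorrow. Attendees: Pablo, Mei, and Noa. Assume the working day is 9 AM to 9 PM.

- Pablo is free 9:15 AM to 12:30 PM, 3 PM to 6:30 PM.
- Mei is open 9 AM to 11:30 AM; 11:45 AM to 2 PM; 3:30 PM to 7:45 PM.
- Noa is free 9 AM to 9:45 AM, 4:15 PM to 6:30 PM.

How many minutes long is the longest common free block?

Pablo ∩ Mei: 09:15-11:30, 11:45-12:30, 15:30-18:30.
Pablo ∩ Mei ∩ Noa: 09:15-09:45, 16:15-18:30.
So the common availability across everyone is 09:15-09:45, 16:15-18:30.
The longest is 16:15-18:30 at 135 minutes.

135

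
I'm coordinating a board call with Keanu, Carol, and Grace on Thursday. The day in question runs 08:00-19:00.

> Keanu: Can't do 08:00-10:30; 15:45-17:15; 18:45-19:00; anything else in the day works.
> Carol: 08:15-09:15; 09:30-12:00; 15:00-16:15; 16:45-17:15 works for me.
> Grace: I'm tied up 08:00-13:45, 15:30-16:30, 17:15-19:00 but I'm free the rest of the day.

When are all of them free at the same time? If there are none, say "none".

Keanu free: 10:30-15:45, 17:15-18:45 (invert busy blocks within the working day).
Carol free: 08:15-09:15, 09:30-12:00, 15:00-16:15, 16:45-17:15.
Grace free: 13:45-15:30, 16:30-17:15 (invert busy blocks within the working day).
Keanu ∩ Carol: 10:30-12:00, 15:00-15:45.
Keanu ∩ Carol ∩ Grace: 15:00-15:30.
So the common availability across everyone is 15:00-15:30.

15:00-15:30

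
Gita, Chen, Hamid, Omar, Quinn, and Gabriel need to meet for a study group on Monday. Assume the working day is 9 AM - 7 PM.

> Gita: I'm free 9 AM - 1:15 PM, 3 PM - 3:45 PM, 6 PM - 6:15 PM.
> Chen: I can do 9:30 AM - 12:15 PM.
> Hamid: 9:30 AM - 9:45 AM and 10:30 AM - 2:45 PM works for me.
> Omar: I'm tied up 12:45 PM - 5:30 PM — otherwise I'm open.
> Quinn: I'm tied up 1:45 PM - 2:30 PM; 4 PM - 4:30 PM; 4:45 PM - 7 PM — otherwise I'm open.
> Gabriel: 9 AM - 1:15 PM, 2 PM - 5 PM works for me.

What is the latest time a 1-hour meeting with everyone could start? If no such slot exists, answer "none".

Gita free: 09:00-13:15, 15:00-15:45, 18:00-18:15.
Chen free: 09:30-12:15.
Hamid free: 09:30-09:45, 10:30-14:45.
Omar free: 09:00-12:45, 17:30-19:00 (invert busy blocks within the working day).
Quinn free: 09:00-13:45, 14:30-16:00, 16:30-16:45 (invert busy blocks within the working day).
Gabriel free: 09:00-13:15, 14:00-17:00.
Gita ∩ Chen: 09:30-12:15.
Gita ∩ Chen ∩ Hamid: 09:30-09:45, 10:30-12:15.
Gita ∩ Chen ∩ Hamid ∩ Omar: 09:30-09:45, 10:30-12:15.
Gita ∩ Chen ∩ Hamid ∩ Omar ∩ Quinn: 09:30-09:45, 10:30-12:15.
Gita ∩ Chen ∩ Hamid ∩ Omar ∩ Quinn ∩ Gabriel: 09:30-09:45, 10:30-12:15.
The last common window of at least 60 minutes is 10:30-12:15; a 60-minute meeting can start as late as 11:15 and still end by 12:15.

11:15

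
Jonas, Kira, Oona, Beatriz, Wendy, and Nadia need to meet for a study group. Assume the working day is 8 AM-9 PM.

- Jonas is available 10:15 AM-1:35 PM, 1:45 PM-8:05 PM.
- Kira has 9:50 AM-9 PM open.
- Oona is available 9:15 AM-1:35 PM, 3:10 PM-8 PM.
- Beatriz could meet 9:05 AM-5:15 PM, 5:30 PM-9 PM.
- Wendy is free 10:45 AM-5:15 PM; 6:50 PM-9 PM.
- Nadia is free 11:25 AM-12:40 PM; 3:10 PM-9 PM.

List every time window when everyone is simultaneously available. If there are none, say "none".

11:25-12:40, 15:10-17:15, 18:50-20:00

Jonas ∩ Kira: 10:15-13:35, 13:45-20:05.
Jonas ∩ Kira ∩ Oona: 10:15-13:35, 15:10-20:00.
Jonas ∩ Kira ∩ Oona ∩ Beatriz: 10:15-13:35, 15:10-17:15, 17:30-20:00.
Jonas ∩ Kira ∩ Oona ∩ Beatriz ∩ Wendy: 10:45-13:35, 15:10-17:15, 18:50-20:00.
Jonas ∩ Kira ∩ Oona ∩ Beatriz ∩ Wendy ∩ Nadia: 11:25-12:40, 15:10-17:15, 18:50-20:00.
Those are the intersection windows.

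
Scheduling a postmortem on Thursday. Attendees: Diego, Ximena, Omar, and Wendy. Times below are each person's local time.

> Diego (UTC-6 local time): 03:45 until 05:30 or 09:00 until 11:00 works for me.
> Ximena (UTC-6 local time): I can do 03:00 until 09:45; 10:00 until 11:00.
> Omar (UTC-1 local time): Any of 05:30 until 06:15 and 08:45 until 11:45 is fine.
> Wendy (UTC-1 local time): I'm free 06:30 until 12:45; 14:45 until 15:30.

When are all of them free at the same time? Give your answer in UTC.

09:45-11:30

Diego in UTC: 09:45-11:30, 15:00-17:00 (add 6h to convert from UTC-6).
Ximena in UTC: 09:00-15:45, 16:00-17:00 (add 6h to convert from UTC-6).
Omar in UTC: 06:30-07:15, 09:45-12:45 (add 1h to convert from UTC-1).
Wendy in UTC: 07:30-13:45, 15:45-16:30 (add 1h to convert from UTC-1).
Diego ∩ Ximena: 09:45-11:30, 15:00-15:45, 16:00-17:00.
Diego ∩ Ximena ∩ Omar: 09:45-11:30.
Diego ∩ Ximena ∩ Omar ∩ Wendy: 09:45-11:30.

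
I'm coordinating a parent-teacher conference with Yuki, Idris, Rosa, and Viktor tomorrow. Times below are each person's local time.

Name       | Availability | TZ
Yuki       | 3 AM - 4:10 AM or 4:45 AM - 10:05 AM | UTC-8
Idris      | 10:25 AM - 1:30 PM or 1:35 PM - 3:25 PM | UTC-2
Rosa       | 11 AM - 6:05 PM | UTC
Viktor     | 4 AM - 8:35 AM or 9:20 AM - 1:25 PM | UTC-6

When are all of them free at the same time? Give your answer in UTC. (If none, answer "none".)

12:45-14:35, 15:20-15:30, 15:35-17:25

Yuki in UTC: 11:00-12:10, 12:45-18:05 (add 8h to convert from UTC-8).
Idris in UTC: 12:25-15:30, 15:35-17:25 (add 2h to convert from UTC-2).
Rosa in UTC: 11:00-18:05.
Viktor in UTC: 10:00-14:35, 15:20-19:25 (add 6h to convert from UTC-6).
Yuki ∩ Idris: 12:45-15:30, 15:35-17:25.
Yuki ∩ Idris ∩ Rosa: 12:45-15:30, 15:35-17:25.
Yuki ∩ Idris ∩ Rosa ∩ Viktor: 12:45-14:35, 15:20-15:30, 15:35-17:25.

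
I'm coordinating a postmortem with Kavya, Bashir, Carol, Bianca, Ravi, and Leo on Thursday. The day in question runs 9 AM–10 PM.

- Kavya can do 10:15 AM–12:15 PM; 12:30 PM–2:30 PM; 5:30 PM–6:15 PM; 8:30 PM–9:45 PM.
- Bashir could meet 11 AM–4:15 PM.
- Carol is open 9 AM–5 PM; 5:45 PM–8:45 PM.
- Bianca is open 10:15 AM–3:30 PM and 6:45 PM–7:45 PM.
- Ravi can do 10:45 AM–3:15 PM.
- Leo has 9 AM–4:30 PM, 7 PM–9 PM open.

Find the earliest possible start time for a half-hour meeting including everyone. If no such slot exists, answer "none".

11:00

Kavya ∩ Bashir: 11:00-12:15, 12:30-14:30.
Kavya ∩ Bashir ∩ Carol: 11:00-12:15, 12:30-14:30.
Kavya ∩ Bashir ∩ Carol ∩ Bianca: 11:00-12:15, 12:30-14:30.
Kavya ∩ Bashir ∩ Carol ∩ Bianca ∩ Ravi: 11:00-12:15, 12:30-14:30.
Kavya ∩ Bashir ∩ Carol ∩ Bianca ∩ Ravi ∩ Leo: 11:00-12:15, 12:30-14:30.
The first common window of at least 30 minutes is 11:00-12:15, so the earliest start is 11:00.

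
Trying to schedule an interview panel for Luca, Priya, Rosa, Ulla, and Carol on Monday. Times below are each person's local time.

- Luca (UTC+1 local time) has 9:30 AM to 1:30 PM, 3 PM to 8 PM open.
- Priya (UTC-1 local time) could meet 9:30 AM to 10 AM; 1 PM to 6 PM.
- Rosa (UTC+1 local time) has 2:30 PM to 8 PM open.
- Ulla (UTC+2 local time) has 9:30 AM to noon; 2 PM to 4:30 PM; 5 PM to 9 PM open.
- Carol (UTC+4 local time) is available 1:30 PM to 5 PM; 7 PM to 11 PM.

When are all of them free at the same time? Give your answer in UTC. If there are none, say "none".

15:00-19:00

Luca in UTC: 08:30-12:30, 14:00-19:00 (subtract 1h to convert from UTC+1).
Priya in UTC: 10:30-11:00, 14:00-19:00 (add 1h to convert from UTC-1).
Rosa in UTC: 13:30-19:00 (subtract 1h to convert from UTC+1).
Ulla in UTC: 07:30-10:00, 12:00-14:30, 15:00-19:00 (subtract 2h to convert from UTC+2).
Carol in UTC: 09:30-13:00, 15:00-19:00 (subtract 4h to convert from UTC+4).
Luca ∩ Priya: 10:30-11:00, 14:00-19:00.
Luca ∩ Priya ∩ Rosa: 14:00-19:00.
Luca ∩ Priya ∩ Rosa ∩ Ulla: 14:00-14:30, 15:00-19:00.
Luca ∩ Priya ∩ Rosa ∩ Ulla ∩ Carol: 15:00-19:00.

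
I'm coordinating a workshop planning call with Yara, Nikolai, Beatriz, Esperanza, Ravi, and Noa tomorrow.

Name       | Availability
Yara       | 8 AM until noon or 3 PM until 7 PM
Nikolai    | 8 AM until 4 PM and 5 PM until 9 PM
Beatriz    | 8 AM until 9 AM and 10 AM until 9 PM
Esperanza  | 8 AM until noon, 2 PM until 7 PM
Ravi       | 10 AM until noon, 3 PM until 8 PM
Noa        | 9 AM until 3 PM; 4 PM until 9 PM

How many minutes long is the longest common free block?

120

Yara ∩ Nikolai: 08:00-12:00, 15:00-16:00, 17:00-19:00.
Yara ∩ Nikolai ∩ Beatriz: 08:00-09:00, 10:00-12:00, 15:00-16:00, 17:00-19:00.
Yara ∩ Nikolai ∩ Beatriz ∩ Esperanza: 08:00-09:00, 10:00-12:00, 15:00-16:00, 17:00-19:00.
Yara ∩ Nikolai ∩ Beatriz ∩ Esperanza ∩ Ravi: 10:00-12:00, 15:00-16:00, 17:00-19:00.
Yara ∩ Nikolai ∩ Beatriz ∩ Esperanza ∩ Ravi ∩ Noa: 10:00-12:00, 17:00-19:00.
The longest is 10:00-12:00 at 120 minutes.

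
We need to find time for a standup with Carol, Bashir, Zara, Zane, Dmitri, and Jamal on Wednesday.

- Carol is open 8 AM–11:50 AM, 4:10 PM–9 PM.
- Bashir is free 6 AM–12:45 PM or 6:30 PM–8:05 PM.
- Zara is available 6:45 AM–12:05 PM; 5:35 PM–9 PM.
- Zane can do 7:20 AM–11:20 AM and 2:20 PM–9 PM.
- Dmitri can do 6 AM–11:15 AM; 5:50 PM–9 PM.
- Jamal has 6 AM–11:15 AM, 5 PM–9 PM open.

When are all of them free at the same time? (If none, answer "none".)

Carol ∩ Bashir: 08:00-11:50, 18:30-20:05.
Carol ∩ Bashir ∩ Zara: 08:00-11:50, 18:30-20:05.
Carol ∩ Bashir ∩ Zara ∩ Zane: 08:00-11:20, 18:30-20:05.
Carol ∩ Bashir ∩ Zara ∩ Zane ∩ Dmitri: 08:00-11:15, 18:30-20:05.
Carol ∩ Bashir ∩ Zara ∩ Zane ∩ Dmitri ∩ Jamal: 08:00-11:15, 18:30-20:05.
So the common availability across everyone is 08:00-11:15, 18:30-20:05.

08:00-11:15, 18:30-20:05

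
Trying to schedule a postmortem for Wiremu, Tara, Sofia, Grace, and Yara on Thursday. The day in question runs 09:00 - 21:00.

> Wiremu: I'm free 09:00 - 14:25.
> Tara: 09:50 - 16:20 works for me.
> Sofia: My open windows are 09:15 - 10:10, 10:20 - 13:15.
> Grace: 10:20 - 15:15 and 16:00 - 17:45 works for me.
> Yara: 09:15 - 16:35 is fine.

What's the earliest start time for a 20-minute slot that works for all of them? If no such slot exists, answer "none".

Wiremu ∩ Tara: 09:50-14:25.
Wiremu ∩ Tara ∩ Sofia: 09:50-10:10, 10:20-13:15.
Wiremu ∩ Tara ∩ Sofia ∩ Grace: 10:20-13:15.
Wiremu ∩ Tara ∩ Sofia ∩ Grace ∩ Yara: 10:20-13:15.
So the common availability across everyone is 10:20-13:15.
The first common window of at least 20 minutes is 10:20-13:15, so the earliest start is 10:20.

10:20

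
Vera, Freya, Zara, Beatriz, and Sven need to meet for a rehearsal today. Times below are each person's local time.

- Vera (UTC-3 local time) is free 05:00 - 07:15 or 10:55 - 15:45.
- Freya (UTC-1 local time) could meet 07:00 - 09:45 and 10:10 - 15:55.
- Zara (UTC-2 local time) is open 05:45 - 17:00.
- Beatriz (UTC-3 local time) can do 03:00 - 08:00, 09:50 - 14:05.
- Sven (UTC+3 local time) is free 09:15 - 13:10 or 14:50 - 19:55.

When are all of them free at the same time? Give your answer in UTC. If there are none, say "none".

08:00-10:10, 13:55-16:55

Vera in UTC: 08:00-10:15, 13:55-18:45 (add 3h to convert from UTC-3).
Freya in UTC: 08:00-10:45, 11:10-16:55 (add 1h to convert from UTC-1).
Zara in UTC: 07:45-19:00 (add 2h to convert from UTC-2).
Beatriz in UTC: 06:00-11:00, 12:50-17:05 (add 3h to convert from UTC-3).
Sven in UTC: 06:15-10:10, 11:50-16:55 (subtract 3h to convert from UTC+3).
Vera ∩ Freya: 08:00-10:15, 13:55-16:55.
Vera ∩ Freya ∩ Zara: 08:00-10:15, 13:55-16:55.
Vera ∩ Freya ∩ Zara ∩ Beatriz: 08:00-10:15, 13:55-16:55.
Vera ∩ Freya ∩ Zara ∩ Beatriz ∩ Sven: 08:00-10:10, 13:55-16:55.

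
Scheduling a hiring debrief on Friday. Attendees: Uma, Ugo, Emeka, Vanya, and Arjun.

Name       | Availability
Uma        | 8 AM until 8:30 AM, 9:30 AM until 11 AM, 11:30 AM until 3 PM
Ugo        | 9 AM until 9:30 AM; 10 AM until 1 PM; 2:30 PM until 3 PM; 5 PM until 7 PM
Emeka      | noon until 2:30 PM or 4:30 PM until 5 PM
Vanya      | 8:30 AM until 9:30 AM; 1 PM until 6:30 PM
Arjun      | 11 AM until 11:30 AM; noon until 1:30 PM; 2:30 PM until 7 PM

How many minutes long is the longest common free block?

0

Uma ∩ Ugo: 10:00-11:00, 11:30-13:00, 14:30-15:00.
Uma ∩ Ugo ∩ Emeka: 12:00-13:00.
Uma ∩ Ugo ∩ Emeka ∩ Vanya: ∅.
Uma ∩ Ugo ∩ Emeka ∩ Vanya ∩ Arjun: ∅.
There is no time when everyone is free.
No common window exists, so the longest block is 0 minutes.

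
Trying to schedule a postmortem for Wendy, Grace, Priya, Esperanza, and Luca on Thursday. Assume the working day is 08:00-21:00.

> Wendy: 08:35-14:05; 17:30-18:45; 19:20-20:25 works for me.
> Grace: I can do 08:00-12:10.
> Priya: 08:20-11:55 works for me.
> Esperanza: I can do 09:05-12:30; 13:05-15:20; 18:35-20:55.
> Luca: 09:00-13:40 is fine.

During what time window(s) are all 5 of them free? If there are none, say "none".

09:05-11:55

Wendy ∩ Grace: 08:35-12:10.
Wendy ∩ Grace ∩ Priya: 08:35-11:55.
Wendy ∩ Grace ∩ Priya ∩ Esperanza: 09:05-11:55.
Wendy ∩ Grace ∩ Priya ∩ Esperanza ∩ Luca: 09:05-11:55.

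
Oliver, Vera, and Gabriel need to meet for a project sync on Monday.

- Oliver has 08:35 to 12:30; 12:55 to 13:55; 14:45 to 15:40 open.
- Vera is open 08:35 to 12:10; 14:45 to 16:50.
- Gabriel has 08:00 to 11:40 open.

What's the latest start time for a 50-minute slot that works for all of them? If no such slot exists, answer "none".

10:50

Oliver ∩ Vera: 08:35-12:10, 14:45-15:40.
Oliver ∩ Vera ∩ Gabriel: 08:35-11:40.
So the common availability across everyone is 08:35-11:40.
The last common window of at least 50 minutes is 08:35-11:40; a 50-minute meeting can start as late as 10:50 and still end by 11:40.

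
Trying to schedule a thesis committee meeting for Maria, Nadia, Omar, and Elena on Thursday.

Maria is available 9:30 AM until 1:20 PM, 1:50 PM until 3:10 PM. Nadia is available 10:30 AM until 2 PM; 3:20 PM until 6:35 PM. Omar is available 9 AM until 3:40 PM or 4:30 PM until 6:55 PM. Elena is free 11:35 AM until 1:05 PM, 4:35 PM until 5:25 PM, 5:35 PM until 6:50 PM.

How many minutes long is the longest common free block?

Maria ∩ Nadia: 10:30-13:20, 13:50-14:00.
Maria ∩ Nadia ∩ Omar: 10:30-13:20, 13:50-14:00.
Maria ∩ Nadia ∩ Omar ∩ Elena: 11:35-13:05.
The longest is 11:35-13:05 at 90 minutes.

90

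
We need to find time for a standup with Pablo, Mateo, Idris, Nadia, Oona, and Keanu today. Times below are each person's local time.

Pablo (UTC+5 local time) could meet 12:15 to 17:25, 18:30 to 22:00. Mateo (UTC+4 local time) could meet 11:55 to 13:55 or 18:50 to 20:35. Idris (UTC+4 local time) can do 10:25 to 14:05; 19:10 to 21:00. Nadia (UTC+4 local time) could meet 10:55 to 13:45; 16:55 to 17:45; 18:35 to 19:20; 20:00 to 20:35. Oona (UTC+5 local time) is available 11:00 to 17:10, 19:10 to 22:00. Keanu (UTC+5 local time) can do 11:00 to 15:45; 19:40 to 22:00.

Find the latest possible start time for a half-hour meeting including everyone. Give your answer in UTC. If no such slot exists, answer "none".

Pablo in UTC: 07:15-12:25, 13:30-17:00 (subtract 5h to convert from UTC+5).
Mateo in UTC: 07:55-09:55, 14:50-16:35 (subtract 4h to convert from UTC+4).
Idris in UTC: 06:25-10:05, 15:10-17:00 (subtract 4h to convert from UTC+4).
Nadia in UTC: 06:55-09:45, 12:55-13:45, 14:35-15:20, 16:00-16:35 (subtract 4h to convert from UTC+4).
Oona in UTC: 06:00-12:10, 14:10-17:00 (subtract 5h to convert from UTC+5).
Keanu in UTC: 06:00-10:45, 14:40-17:00 (subtract 5h to convert from UTC+5).
Pablo ∩ Mateo: 07:55-09:55, 14:50-16:35.
Pablo ∩ Mateo ∩ Idris: 07:55-09:55, 15:10-16:35.
Pablo ∩ Mateo ∩ Idris ∩ Nadia: 07:55-09:45, 15:10-15:20, 16:00-16:35.
Pablo ∩ Mateo ∩ Idris ∩ Nadia ∩ Oona: 07:55-09:45, 15:10-15:20, 16:00-16:35.
Pablo ∩ Mateo ∩ Idris ∩ Nadia ∩ Oona ∩ Keanu: 07:55-09:45, 15:10-15:20, 16:00-16:35.
The last common window of at least 30 minutes is 16:00-16:35; a 30-minute meeting can start as late as 16:05 and still end by 16:35.

16:05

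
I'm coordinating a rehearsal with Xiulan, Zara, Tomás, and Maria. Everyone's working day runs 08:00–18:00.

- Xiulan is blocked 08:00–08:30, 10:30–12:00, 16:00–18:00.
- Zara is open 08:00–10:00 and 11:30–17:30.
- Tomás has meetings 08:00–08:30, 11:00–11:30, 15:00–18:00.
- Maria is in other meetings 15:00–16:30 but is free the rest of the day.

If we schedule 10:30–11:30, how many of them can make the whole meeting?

Xiulan free: 08:30-10:30, 12:00-16:00 (invert busy blocks within the working day).
Zara free: 08:00-10:00, 11:30-17:30.
Tomás free: 08:30-11:00, 11:30-15:00 (invert busy blocks within the working day).
Maria free: 08:00-15:00, 16:30-18:00 (invert busy blocks within the working day).
Maria can make the full 10:30-11:30 slot — that's 1.

1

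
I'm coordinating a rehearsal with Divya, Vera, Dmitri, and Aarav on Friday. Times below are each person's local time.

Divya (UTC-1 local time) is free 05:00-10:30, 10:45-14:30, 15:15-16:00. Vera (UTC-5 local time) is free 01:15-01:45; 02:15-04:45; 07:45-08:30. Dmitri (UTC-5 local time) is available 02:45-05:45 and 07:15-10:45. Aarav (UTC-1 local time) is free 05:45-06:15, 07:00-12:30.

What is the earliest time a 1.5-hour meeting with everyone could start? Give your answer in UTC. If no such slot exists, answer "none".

08:00

Divya in UTC: 06:00-11:30, 11:45-15:30, 16:15-17:00 (add 1h to convert from UTC-1).
Vera in UTC: 06:15-06:45, 07:15-09:45, 12:45-13:30 (add 5h to convert from UTC-5).
Dmitri in UTC: 07:45-10:45, 12:15-15:45 (add 5h to convert from UTC-5).
Aarav in UTC: 06:45-07:15, 08:00-13:30 (add 1h to convert from UTC-1).
Divya ∩ Vera: 06:15-06:45, 07:15-09:45, 12:45-13:30.
Divya ∩ Vera ∩ Dmitri: 07:45-09:45, 12:45-13:30.
Divya ∩ Vera ∩ Dmitri ∩ Aarav: 08:00-09:45, 12:45-13:30.
The first common window of at least 90 minutes is 08:00-09:45, so the earliest start is 08:00.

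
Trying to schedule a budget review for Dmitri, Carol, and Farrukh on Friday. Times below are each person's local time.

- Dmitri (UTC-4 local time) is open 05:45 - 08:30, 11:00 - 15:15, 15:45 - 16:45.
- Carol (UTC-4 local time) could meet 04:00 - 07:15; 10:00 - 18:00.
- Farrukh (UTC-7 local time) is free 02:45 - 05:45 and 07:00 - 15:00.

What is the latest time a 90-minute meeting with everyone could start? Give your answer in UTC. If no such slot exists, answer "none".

Dmitri in UTC: 09:45-12:30, 15:00-19:15, 19:45-20:45 (add 4h to convert from UTC-4).
Carol in UTC: 08:00-11:15, 14:00-22:00 (add 4h to convert from UTC-4).
Farrukh in UTC: 09:45-12:45, 14:00-22:00 (add 7h to convert from UTC-7).
Dmitri ∩ Carol: 09:45-11:15, 15:00-19:15, 19:45-20:45.
Dmitri ∩ Carol ∩ Farrukh: 09:45-11:15, 15:00-19:15, 19:45-20:45.
Those are the intersection windows.
The last common window of at least 90 minutes is 15:00-19:15; a 90-minute meeting can start as late as 17:45 and still end by 19:15.

17:45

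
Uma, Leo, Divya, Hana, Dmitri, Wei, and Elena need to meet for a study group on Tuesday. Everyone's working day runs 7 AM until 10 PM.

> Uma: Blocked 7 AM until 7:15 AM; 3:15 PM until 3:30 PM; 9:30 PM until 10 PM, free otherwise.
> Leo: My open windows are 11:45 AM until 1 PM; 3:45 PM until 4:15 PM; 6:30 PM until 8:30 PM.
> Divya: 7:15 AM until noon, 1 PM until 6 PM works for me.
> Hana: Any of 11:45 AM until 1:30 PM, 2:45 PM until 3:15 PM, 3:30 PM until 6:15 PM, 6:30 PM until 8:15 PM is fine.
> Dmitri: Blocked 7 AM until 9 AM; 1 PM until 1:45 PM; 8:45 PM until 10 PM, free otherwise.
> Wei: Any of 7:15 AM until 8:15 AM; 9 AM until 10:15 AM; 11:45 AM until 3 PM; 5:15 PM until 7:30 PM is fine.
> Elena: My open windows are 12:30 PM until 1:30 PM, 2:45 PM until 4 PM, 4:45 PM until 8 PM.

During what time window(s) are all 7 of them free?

none

Uma free: 07:15-15:15, 15:30-21:30 (invert busy blocks within the working day).
Leo free: 11:45-13:00, 15:45-16:15, 18:30-20:30.
Divya free: 07:15-12:00, 13:00-18:00.
Hana free: 11:45-13:30, 14:45-15:15, 15:30-18:15, 18:30-20:15.
Dmitri free: 09:00-13:00, 13:45-20:45 (invert busy blocks within the working day).
Wei free: 07:15-08:15, 09:00-10:15, 11:45-15:00, 17:15-19:30.
Elena free: 12:30-13:30, 14:45-16:00, 16:45-20:00.
Uma ∩ Leo: 11:45-13:00, 15:45-16:15, 18:30-20:30.
Uma ∩ Leo ∩ Divya: 11:45-12:00, 15:45-16:15.
Uma ∩ Leo ∩ Divya ∩ Hana: 11:45-12:00, 15:45-16:15.
Uma ∩ Leo ∩ Divya ∩ Hana ∩ Dmitri: 11:45-12:00, 15:45-16:15.
Uma ∩ Leo ∩ Divya ∩ Hana ∩ Dmitri ∩ Wei: 11:45-12:00.
Uma ∩ Leo ∩ Divya ∩ Hana ∩ Dmitri ∩ Wei ∩ Elena: ∅.
There is no time when everyone is free.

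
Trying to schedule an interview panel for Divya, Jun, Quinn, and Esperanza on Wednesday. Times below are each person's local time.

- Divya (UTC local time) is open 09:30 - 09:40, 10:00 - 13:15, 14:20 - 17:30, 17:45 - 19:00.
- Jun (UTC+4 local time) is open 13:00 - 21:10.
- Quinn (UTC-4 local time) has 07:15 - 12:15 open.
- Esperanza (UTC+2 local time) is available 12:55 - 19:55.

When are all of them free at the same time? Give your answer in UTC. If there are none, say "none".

Divya in UTC: 09:30-09:40, 10:00-13:15, 14:20-17:30, 17:45-19:00.
Jun in UTC: 09:00-17:10 (subtract 4h to convert from UTC+4).
Quinn in UTC: 11:15-16:15 (add 4h to convert from UTC-4).
Esperanza in UTC: 10:55-17:55 (subtract 2h to convert from UTC+2).
Divya ∩ Jun: 09:30-09:40, 10:00-13:15, 14:20-17:10.
Divya ∩ Jun ∩ Quinn: 11:15-13:15, 14:20-16:15.
Divya ∩ Jun ∩ Quinn ∩ Esperanza: 11:15-13:15, 14:20-16:15.

11:15-13:15, 14:20-16:15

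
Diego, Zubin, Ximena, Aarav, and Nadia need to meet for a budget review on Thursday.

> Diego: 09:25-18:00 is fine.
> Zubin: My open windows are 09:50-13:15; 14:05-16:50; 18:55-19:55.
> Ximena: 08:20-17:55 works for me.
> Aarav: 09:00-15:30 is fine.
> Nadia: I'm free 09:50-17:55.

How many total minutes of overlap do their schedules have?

290

Diego ∩ Zubin: 09:50-13:15, 14:05-16:50.
Diego ∩ Zubin ∩ Ximena: 09:50-13:15, 14:05-16:50.
Diego ∩ Zubin ∩ Ximena ∩ Aarav: 09:50-13:15, 14:05-15:30.
Diego ∩ Zubin ∩ Ximena ∩ Aarav ∩ Nadia: 09:50-13:15, 14:05-15:30.
So the common availability across everyone is 09:50-13:15, 14:05-15:30.
Summing the common windows: 205 + 85 = 290 minutes.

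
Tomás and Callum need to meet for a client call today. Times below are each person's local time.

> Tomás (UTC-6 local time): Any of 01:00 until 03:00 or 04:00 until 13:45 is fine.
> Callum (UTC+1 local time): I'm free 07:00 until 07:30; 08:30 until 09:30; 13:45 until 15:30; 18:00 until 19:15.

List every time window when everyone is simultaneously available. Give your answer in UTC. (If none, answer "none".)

07:30-08:30, 12:45-14:30, 17:00-18:15

Tomás in UTC: 07:00-09:00, 10:00-19:45 (add 6h to convert from UTC-6).
Callum in UTC: 06:00-06:30, 07:30-08:30, 12:45-14:30, 17:00-18:15 (subtract 1h to convert from UTC+1).
Tomás ∩ Callum: 07:30-08:30, 12:45-14:30, 17:00-18:15.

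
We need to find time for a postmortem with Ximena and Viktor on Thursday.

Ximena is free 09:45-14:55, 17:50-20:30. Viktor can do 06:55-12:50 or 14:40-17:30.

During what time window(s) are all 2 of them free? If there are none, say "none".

09:45-12:50, 14:40-14:55

Ximena ∩ Viktor: 09:45-12:50, 14:40-14:55.
Those are the intersection windows.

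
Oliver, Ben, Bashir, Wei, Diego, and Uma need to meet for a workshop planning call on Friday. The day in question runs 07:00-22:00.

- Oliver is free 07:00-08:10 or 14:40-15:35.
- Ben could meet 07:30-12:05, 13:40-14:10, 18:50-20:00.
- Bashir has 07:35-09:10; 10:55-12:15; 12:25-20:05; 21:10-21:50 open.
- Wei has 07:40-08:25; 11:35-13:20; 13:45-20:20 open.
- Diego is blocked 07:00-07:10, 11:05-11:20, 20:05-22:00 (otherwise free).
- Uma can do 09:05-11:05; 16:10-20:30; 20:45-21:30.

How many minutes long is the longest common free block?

Oliver free: 07:00-08:10, 14:40-15:35.
Ben free: 07:30-12:05, 13:40-14:10, 18:50-20:00.
Bashir free: 07:35-09:10, 10:55-12:15, 12:25-20:05, 21:10-21:50.
Wei free: 07:40-08:25, 11:35-13:20, 13:45-20:20.
Diego free: 07:10-11:05, 11:20-20:05 (invert busy blocks within the working day).
Uma free: 09:05-11:05, 16:10-20:30, 20:45-21:30.
Oliver ∩ Ben: 07:30-08:10.
Oliver ∩ Ben ∩ Bashir: 07:35-08:10.
Oliver ∩ Ben ∩ Bashir ∩ Wei: 07:40-08:10.
Oliver ∩ Ben ∩ Bashir ∩ Wei ∩ Diego: 07:40-08:10.
Oliver ∩ Ben ∩ Bashir ∩ Wei ∩ Diego ∩ Uma: ∅.
There is no time when everyone is free.
No common window exists, so the longest block is 0 minutes.

0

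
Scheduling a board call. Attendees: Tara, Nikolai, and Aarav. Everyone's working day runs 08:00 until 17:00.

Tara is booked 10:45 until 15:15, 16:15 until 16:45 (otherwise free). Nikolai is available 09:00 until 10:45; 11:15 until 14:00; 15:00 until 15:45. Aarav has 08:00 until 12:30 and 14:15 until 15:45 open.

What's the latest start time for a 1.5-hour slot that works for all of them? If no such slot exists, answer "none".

Tara free: 08:00-10:45, 15:15-16:15, 16:45-17:00 (invert busy blocks within the working day).
Nikolai free: 09:00-10:45, 11:15-14:00, 15:00-15:45.
Aarav free: 08:00-12:30, 14:15-15:45.
Tara ∩ Nikolai: 09:00-10:45, 15:15-15:45.
Tara ∩ Nikolai ∩ Aarav: 09:00-10:45, 15:15-15:45.
The last common window of at least 90 minutes is 09:00-10:45; a 90-minute meeting can start as late as 09:15 and still end by 10:45.

09:15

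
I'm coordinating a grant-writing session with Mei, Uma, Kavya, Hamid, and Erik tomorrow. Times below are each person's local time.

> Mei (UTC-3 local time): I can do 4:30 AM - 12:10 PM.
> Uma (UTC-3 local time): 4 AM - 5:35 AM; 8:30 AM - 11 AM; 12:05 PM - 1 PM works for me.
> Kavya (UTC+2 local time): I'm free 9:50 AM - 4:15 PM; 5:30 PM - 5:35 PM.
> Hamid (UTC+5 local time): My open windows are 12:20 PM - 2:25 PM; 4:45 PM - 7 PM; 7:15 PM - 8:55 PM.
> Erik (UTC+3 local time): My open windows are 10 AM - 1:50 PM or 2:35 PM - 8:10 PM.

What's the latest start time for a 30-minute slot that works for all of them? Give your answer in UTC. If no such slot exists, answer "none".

Mei in UTC: 07:30-15:10 (add 3h to convert from UTC-3).
Uma in UTC: 07:00-08:35, 11:30-14:00, 15:05-16:00 (add 3h to convert from UTC-3).
Kavya in UTC: 07:50-14:15, 15:30-15:35 (subtract 2h to convert from UTC+2).
Hamid in UTC: 07:20-09:25, 11:45-14:00, 14:15-15:55 (subtract 5h to convert from UTC+5).
Erik in UTC: 07:00-10:50, 11:35-17:10 (subtract 3h to convert from UTC+3).
Mei ∩ Uma: 07:30-08:35, 11:30-14:00, 15:05-15:10.
Mei ∩ Uma ∩ Kavya: 07:50-08:35, 11:30-14:00.
Mei ∩ Uma ∩ Kavya ∩ Hamid: 07:50-08:35, 11:45-14:00.
Mei ∩ Uma ∩ Kavya ∩ Hamid ∩ Erik: 07:50-08:35, 11:45-14:00.
The last common window of at least 30 minutes is 11:45-14:00; a 30-minute meeting can start as late as 13:30 and still end by 14:00.

13:30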